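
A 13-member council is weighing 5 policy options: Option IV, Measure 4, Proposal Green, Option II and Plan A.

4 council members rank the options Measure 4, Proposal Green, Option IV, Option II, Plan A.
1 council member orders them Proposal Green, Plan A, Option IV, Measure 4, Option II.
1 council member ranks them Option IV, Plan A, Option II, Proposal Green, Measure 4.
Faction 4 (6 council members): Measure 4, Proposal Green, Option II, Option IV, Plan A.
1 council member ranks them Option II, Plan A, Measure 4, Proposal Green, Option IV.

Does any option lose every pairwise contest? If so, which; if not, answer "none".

Pairwise majorities:
Option IV vs Measure 4: Measure 4 wins 11–2.
Option IV vs Proposal Green: 1 to 12, Proposal Green.
Option IV vs Option II: Option II, 7–6.
Option IV vs Plan A: 11 to 2, Option IV.
Measure 4 vs Proposal Green: Measure 4 preferred on 4+6+1 = 11 ballots; Measure 4 wins 11–2.
Measure 4–Option II: Measure 4 11–2.
Measure 4 vs Plan A: Measure 4 is ranked higher on 4+6 = 10 ballots, Plan A on 3. Measure 4 wins 10–3.
Proposal Green vs Option II: Proposal Green wins 11–2.
Proposal Green vs Plan A: Proposal Green, 11–2.
Option II vs Plan A: Option II preferred on 4+6+1 = 11 ballots; Option II wins 11–2.
Plan A loses to every other option — it is the Condorcet loser.

Plan A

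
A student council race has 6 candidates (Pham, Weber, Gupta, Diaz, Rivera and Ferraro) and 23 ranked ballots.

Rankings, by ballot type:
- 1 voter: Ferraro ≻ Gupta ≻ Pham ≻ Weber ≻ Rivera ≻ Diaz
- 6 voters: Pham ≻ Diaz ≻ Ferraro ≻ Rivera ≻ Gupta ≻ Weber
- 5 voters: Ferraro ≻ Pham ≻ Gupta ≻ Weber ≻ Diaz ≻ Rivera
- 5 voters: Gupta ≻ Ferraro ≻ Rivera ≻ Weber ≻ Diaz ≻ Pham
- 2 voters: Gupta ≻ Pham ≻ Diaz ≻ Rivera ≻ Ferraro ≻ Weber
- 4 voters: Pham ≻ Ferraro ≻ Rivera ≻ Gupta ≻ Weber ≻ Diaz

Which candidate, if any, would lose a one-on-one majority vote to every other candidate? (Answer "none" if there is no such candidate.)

none

Head-to-head results (23 voters):
Pham vs Weber: Pham preferred on 1+6+5+2+4 = 18 ballots; Pham wins 18–5.
Pham vs Gupta: Pham, 15–8.
Pham vs Diaz: Pham, 18–5.
Pham–Rivera: Pham 18–5.
Pham vs Ferraro: Pham is ranked higher on 6+2+4 = 12 ballots, Ferraro on 11. Pham wins 12–11.
Weber vs Gupta: Gupta, 23–0.
Weber vs Diaz: Weber preferred on 1+5+5+4 = 15 ballots; Weber wins 15–8.
Weber vs Rivera: Rivera wins 17–6.
Weber vs Ferraro: Ferraro wins 23–0.
Gupta vs Diaz: Gupta wins 17–6.
Gupta vs Rivera: Gupta is ranked higher on 1+5+5+2 = 13 ballots, Rivera on 10. Gupta wins 13–10.
Gupta vs Ferraro: Gupta is ranked higher on 5+2 = 7 ballots, Ferraro on 16. Ferraro wins 16–7.
Diaz–Rivera: Diaz 13–10.
Diaz–Ferraro: Ferraro 15–8.
Rivera vs Ferraro: Rivera is ranked higher on 2 ballots, Ferraro on 21. Ferraro wins 21–2.
No candidate is winless: Pham beats Weber; Weber beats Diaz; Gupta beats Weber; Diaz beats Rivera; Rivera beats Weber; Ferraro beats Weber. There is no Condorcet loser.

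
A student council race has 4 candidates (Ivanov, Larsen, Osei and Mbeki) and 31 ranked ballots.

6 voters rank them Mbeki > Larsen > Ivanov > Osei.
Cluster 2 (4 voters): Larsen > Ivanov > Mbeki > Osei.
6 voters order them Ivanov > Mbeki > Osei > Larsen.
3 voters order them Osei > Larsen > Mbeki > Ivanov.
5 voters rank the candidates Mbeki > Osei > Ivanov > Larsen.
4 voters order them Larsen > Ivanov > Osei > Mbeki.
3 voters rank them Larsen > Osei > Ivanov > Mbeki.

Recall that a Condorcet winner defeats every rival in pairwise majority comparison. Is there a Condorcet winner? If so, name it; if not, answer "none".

none

Pairwise majorities:
Ivanov–Larsen: Larsen 20–11.
Ivanov vs Osei: Ivanov, 20–11.
Ivanov vs Mbeki: Ivanov wins 17–14.
Larsen–Osei: Larsen 17–14.
Larsen vs Mbeki: Mbeki wins 17–14.
Osei vs Mbeki: Mbeki, 21–10.
Every candidate loses at least once (Ivanov loses to Larsen; Larsen loses to Mbeki; Osei loses to Ivanov; Mbeki loses to Ivanov). The majority relation contains the cycle Ivanov > Mbeki > Larsen > Ivanov, so there is no Condorcet winner.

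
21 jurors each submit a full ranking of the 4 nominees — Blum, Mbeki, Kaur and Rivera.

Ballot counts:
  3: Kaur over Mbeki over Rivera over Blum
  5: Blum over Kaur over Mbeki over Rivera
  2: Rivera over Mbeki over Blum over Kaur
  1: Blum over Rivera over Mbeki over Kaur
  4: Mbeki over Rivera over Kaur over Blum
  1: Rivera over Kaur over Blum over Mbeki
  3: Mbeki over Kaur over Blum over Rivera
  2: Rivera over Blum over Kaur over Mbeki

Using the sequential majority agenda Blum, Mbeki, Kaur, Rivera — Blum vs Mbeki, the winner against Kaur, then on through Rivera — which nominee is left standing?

Kaur

Round 1: Blum vs Mbeki — 9–12, Mbeki advances.
Round 2: Mbeki vs Kaur — 10–11, Kaur advances.
Round 3: Kaur vs Rivera — 11–10, Kaur advances.
Kaur survives the agenda.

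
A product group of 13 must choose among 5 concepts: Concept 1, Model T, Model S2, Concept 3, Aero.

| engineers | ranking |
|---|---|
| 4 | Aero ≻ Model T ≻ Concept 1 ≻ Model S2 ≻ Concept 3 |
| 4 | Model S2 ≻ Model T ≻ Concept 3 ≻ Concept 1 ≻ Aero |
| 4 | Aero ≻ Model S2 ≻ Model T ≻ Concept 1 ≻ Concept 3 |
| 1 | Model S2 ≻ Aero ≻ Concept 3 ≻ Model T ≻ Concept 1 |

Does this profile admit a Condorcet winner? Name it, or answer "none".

Pairwise majorities:
Concept 1 vs Model T: Concept 1 is ranked higher on 0 ballots, Model T on 13. Model T wins 13–0.
Concept 1 vs Model S2: 4 for Concept 1, 9 for Model S2 — Model S2 by 9–4.
Concept 1 vs Concept 3: Concept 1 is ranked higher on 4+4 = 8 ballots, Concept 3 on 5. Concept 1 wins 8–5.
Concept 1 vs Aero: Concept 1 preferred on 4 ballots; Aero wins 9–4.
Model T vs Model S2: 4 to 9, Model S2.
Model T vs Concept 3: Model T, 12–1.
Model T vs Aero: Aero wins 9–4.
Model S2 vs Concept 3: Model S2, 13–0.
Model S2 vs Aero: Aero, 8–5.
Concept 3 vs Aero: Concept 3 preferred on 4 ballots; Aero wins 9–4.
Aero wins every pairwise contest, so Aero is the Condorcet winner.

Aero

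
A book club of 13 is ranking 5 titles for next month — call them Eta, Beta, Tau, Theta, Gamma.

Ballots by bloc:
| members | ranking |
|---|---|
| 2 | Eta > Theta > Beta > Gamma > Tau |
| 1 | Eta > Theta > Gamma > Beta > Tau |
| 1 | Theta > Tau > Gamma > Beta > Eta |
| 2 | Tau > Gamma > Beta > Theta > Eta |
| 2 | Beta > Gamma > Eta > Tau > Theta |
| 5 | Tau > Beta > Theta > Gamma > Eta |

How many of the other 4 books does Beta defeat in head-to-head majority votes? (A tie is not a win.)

3

Beta against each rival (13 members):
Beta–Eta: Beta 10–3.
Beta vs Tau: Tau, 8–5.
Beta vs Theta: Beta preferred on 2+2+5 = 9 ballots; Beta wins 9–4.
Beta vs Gamma: Beta preferred on 2+2+5 = 9 ballots; Beta wins 9–4.
Beta beats Eta, Theta, Gamma; loses to Tau — 3 pairwise wins.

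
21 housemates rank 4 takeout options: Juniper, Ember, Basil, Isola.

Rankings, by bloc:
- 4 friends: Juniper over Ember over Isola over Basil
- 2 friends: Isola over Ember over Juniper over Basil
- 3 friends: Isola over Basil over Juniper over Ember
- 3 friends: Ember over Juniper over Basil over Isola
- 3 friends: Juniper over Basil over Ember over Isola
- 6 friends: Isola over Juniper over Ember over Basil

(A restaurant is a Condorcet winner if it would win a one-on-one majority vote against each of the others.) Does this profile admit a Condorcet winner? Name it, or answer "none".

Isola

Head-to-head results (21 friends):
Juniper vs Ember: Juniper is ranked higher on 4+3+3+6 = 16 ballots, Ember on 5. Juniper wins 16–5.
Juniper vs Basil: 18 to 3, Juniper.
Juniper vs Isola: 10 to 11, Isola.
Ember vs Basil: Ember is ranked higher on 4+2+3+6 = 15 ballots, Basil on 6. Ember wins 15–6.
Ember vs Isola: 10 to 11, Isola.
Basil vs Isola: 6 to 15, Isola.
Isola defeats every rival head-to-head and is the Condorcet winner.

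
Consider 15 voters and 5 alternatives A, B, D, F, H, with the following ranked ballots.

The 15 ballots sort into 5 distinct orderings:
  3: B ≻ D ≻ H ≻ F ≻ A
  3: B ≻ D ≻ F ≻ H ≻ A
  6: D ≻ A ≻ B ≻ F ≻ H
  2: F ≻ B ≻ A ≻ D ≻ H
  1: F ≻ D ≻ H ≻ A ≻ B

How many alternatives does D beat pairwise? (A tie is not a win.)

3

D against each rival (15 voters):
D vs A: D wins 13–2.
D vs B: B wins 8–7.
D vs F: 3+3+6 = 12 for D, 3 for F — D by 12–3.
D vs H: 3+3+6+2+1 = 15 for D, 0 for H — D by 15–0.
D beats A, F, H; loses to B — 3 pairwise wins.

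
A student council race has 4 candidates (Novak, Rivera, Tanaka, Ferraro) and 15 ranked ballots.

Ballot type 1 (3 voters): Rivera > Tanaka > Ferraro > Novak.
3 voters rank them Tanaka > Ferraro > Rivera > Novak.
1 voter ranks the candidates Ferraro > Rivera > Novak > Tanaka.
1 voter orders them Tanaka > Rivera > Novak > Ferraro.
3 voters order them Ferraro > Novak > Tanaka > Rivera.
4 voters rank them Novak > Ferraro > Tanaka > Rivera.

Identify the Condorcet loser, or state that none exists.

none

Pairwise majorities:
Novak vs Rivera: 3+4 = 7 for Novak, 8 for Rivera — Rivera by 8–7.
Novak vs Tanaka: 8 to 7, Novak.
Novak vs Ferraro: Novak preferred on 1+4 = 5 ballots; Ferraro wins 10–5.
Rivera–Tanaka: Tanaka 11–4.
Rivera vs Ferraro: Ferraro wins 11–4.
Tanaka vs Ferraro: Ferraro, 8–7.
No candidate is winless: Novak beats Tanaka; Rivera beats Novak; Tanaka beats Rivera; Ferraro beats Novak. There is no Condorcet loser.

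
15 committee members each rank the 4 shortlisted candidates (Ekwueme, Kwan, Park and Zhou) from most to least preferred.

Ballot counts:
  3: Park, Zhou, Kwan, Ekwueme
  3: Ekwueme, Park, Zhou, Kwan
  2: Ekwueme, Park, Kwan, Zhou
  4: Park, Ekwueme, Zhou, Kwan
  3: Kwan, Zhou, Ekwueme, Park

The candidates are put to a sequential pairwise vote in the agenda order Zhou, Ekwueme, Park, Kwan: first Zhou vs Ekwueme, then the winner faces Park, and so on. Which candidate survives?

Round 1: Zhou vs Ekwueme — 6–9, Ekwueme advances.
Round 2: Ekwueme vs Park — 8–7, Ekwueme advances.
Round 3: Ekwueme vs Kwan — 9–6, Ekwueme advances.
The agenda winner is Ekwueme.

Ekwueme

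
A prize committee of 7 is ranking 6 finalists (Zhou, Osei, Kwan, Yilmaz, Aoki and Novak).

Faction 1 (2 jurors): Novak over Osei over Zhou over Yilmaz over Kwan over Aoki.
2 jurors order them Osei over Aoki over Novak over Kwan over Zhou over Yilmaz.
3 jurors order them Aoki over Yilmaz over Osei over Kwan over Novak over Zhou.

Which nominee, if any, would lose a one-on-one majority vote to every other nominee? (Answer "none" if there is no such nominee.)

none

Pairwise majorities:
Zhou–Osei: Osei 7–0.
Zhou vs Kwan: Zhou is ranked higher on 2 ballots, Kwan on 5. Kwan wins 5–2.
Zhou vs Yilmaz: Zhou preferred on 2+2 = 4 ballots; Zhou wins 4–3.
Zhou vs Aoki: Aoki, 5–2.
Zhou vs Novak: Zhou is ranked higher on 0 ballots, Novak on 7. Novak wins 7–0.
Osei vs Kwan: Osei wins 7–0.
Osei vs Yilmaz: Osei wins 4–3.
Osei–Aoki: Osei 4–3.
Osei vs Novak: Osei wins 5–2.
Kwan vs Yilmaz: Yilmaz wins 5–2.
Kwan vs Aoki: 2 to 5, Aoki.
Kwan vs Novak: Novak wins 4–3.
Yilmaz vs Aoki: Yilmaz is ranked higher on 2 ballots, Aoki on 5. Aoki wins 5–2.
Yilmaz vs Novak: 3 for Yilmaz, 4 for Novak — Novak by 4–3.
Aoki vs Novak: Aoki wins 5–2.
No nominee is winless: Zhou beats Yilmaz; Osei beats Zhou; Kwan beats Zhou; Yilmaz beats Kwan; Aoki beats Zhou; Novak beats Zhou. There is no Condorcet loser.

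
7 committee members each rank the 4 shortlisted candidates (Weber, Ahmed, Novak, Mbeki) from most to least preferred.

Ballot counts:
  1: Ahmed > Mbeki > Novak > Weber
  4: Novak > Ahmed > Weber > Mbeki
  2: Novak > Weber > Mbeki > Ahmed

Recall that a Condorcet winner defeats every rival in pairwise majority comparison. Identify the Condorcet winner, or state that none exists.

Pairwise majorities:
Weber vs Ahmed: Weber is ranked higher on 2 ballots, Ahmed on 5. Ahmed wins 5–2.
Weber vs Novak: Weber preferred on 0 ballots; Novak wins 7–0.
Weber vs Mbeki: 4+2 = 6 for Weber, 1 for Mbeki — Weber by 6–1.
Ahmed vs Novak: 1 to 6, Novak.
Ahmed vs Mbeki: 1+4 = 5 for Ahmed, 2 for Mbeki — Ahmed by 5–2.
Novak vs Mbeki: Novak preferred on 4+2 = 6 ballots; Novak wins 6–1.
Novak beats each of Weber, Ahmed, Mbeki — Novak is the Condorcet winner.

Novak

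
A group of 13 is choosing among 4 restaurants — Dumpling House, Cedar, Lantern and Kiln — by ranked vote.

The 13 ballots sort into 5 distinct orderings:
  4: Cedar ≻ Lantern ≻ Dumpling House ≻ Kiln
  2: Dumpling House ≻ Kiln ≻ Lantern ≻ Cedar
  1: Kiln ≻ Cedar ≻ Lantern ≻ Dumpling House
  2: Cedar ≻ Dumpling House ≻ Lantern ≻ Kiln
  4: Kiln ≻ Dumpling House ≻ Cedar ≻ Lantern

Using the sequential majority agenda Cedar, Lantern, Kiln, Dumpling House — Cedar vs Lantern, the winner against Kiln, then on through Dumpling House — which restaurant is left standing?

Round 1: Cedar vs Lantern — 11–2, Cedar advances.
Round 2: Cedar vs Kiln — 6–7, Kiln advances.
Round 3: Kiln vs Dumpling House — 5–8, Dumpling House advances.
Dumpling House survives the agenda.

Dumpling House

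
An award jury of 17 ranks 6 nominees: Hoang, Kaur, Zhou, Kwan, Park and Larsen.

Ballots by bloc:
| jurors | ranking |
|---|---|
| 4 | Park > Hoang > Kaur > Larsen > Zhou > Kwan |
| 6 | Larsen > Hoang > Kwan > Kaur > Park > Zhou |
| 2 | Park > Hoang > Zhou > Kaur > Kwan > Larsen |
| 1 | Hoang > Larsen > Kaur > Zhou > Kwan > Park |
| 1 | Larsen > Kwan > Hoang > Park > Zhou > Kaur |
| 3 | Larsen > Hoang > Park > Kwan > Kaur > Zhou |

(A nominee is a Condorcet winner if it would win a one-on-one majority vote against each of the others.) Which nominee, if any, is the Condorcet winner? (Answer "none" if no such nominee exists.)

Head-to-head results (17 jurors):
Hoang vs Kaur: Hoang wins 17–0.
Hoang–Zhou: Hoang 17–0.
Hoang vs Kwan: Hoang wins 16–1.
Hoang–Park: Hoang 11–6.
Hoang vs Larsen: Larsen, 10–7.
Kaur–Zhou: Kaur 14–3.
Kaur vs Kwan: Kwan, 10–7.
Kaur–Park: Park 10–7.
Kaur vs Larsen: Larsen wins 11–6.
Zhou vs Kwan: Kwan wins 10–7.
Zhou–Park: Park 16–1.
Zhou vs Larsen: Larsen, 15–2.
Kwan vs Park: Park, 9–8.
Kwan vs Larsen: Larsen, 15–2.
Park vs Larsen: Larsen wins 11–6.
Larsen beats each of Hoang, Kaur, Zhou, Kwan, Park — Larsen is the Condorcet winner.

Larsen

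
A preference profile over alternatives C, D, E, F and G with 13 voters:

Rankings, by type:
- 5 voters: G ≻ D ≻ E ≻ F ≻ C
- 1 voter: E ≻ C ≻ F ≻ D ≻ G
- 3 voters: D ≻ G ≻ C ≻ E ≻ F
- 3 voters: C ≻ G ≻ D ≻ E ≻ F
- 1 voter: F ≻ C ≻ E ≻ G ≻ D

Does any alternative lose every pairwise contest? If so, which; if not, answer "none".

F

Pairwise majorities:
C vs D: 5 to 8, D.
C vs E: C wins 7–6.
C–F: C 7–6.
C vs G: G, 8–5.
D vs E: D wins 11–2.
D–F: D 11–2.
D–G: G 9–4.
E–F: E 12–1.
E vs G: 1+1 = 2 for E, 11 for G — G by 11–2.
F–G: G 11–2.
Only F has no wins; F is the Condorcet loser.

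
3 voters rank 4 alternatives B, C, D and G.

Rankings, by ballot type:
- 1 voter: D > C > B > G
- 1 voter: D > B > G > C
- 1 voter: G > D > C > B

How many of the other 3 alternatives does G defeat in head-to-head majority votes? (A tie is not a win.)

1

G against each rival (3 voters):
G vs B: 1 to 2, B.
G vs C: G is ranked higher on 1+1 = 2 ballots, C on 1. G wins 2–1.
G vs D: D, 2–1.
G beats C; loses to B, D — 1 pairwise win.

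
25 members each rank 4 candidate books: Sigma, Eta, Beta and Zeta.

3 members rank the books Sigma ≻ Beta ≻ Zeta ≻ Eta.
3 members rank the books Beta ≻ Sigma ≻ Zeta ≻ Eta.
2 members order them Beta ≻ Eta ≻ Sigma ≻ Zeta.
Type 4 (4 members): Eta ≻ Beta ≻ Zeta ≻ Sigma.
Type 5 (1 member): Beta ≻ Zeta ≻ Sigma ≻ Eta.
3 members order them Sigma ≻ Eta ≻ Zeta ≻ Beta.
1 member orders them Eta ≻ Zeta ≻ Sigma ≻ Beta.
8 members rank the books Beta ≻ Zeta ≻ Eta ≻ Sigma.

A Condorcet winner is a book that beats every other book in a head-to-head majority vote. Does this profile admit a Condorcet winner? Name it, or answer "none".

Head-to-head results (25 members):
Sigma–Eta: Eta 15–10.
Sigma vs Beta: Beta wins 18–7.
Sigma vs Zeta: Zeta, 14–11.
Eta–Beta: Beta 17–8.
Eta vs Zeta: Zeta, 15–10.
Beta vs Zeta: Beta wins 21–4.
Beta beats each of Sigma, Eta, Zeta — Beta is the Condorcet winner.

Beta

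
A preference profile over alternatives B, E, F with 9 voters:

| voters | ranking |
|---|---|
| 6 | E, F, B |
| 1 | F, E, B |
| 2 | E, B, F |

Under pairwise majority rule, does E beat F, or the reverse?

Ballots ranking E above F: 6 + 2 = 8.
Ballots ranking F above E: 9 − 8 = 1.
E wins the head-to-head 8–1.

E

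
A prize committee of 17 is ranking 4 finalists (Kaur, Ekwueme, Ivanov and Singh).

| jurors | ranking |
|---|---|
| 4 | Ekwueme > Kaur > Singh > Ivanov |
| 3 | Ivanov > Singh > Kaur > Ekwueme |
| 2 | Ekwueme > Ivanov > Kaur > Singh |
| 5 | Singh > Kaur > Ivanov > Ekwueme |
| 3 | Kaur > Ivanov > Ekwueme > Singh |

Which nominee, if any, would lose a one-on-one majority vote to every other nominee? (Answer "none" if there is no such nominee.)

none

Head-to-head results (17 jurors):
Kaur vs Ekwueme: Kaur preferred on 3+5+3 = 11 ballots; Kaur wins 11–6.
Kaur vs Ivanov: Kaur is ranked higher on 4+5+3 = 12 ballots, Ivanov on 5. Kaur wins 12–5.
Kaur vs Singh: 4+2+3 = 9 for Kaur, 8 for Singh — Kaur by 9–8.
Ekwueme vs Ivanov: Ekwueme preferred on 4+2 = 6 ballots; Ivanov wins 11–6.
Ekwueme vs Singh: 4+2+3 = 9 for Ekwueme, 8 for Singh — Ekwueme by 9–8.
Ivanov vs Singh: 3+2+3 = 8 for Ivanov, 9 for Singh — Singh by 9–8.
Each nominee has at least one pairwise win (Kaur beats Ekwueme; Ekwueme beats Singh; Ivanov beats Ekwueme; Singh beats Ivanov) — no Condorcet loser.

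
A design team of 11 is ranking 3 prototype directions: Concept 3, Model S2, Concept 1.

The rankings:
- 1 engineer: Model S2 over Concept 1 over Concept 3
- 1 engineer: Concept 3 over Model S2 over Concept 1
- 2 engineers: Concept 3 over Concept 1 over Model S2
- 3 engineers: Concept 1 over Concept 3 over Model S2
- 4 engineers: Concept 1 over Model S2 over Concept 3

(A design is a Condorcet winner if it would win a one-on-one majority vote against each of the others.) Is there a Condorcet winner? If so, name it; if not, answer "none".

Concept 1

Check each pair by majority over 11 ballots:
Concept 3 vs Model S2: Concept 3, 6–5.
Concept 3 vs Concept 1: 1+2 = 3 for Concept 3, 8 for Concept 1 — Concept 1 by 8–3.
Model S2 vs Concept 1: 1+1 = 2 for Model S2, 9 for Concept 1 — Concept 1 by 9–2.
Only Concept 1 has no losses; Concept 1 is the Condorcet winner.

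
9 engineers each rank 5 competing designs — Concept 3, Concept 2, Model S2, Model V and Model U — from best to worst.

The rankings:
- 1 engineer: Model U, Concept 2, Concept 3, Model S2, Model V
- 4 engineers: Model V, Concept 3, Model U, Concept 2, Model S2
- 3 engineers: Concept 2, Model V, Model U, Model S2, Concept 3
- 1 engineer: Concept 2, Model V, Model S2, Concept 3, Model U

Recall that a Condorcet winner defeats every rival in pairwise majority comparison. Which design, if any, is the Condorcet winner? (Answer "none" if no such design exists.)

Check each pair by majority over 9 ballots:
Concept 3 vs Concept 2: Concept 2, 5–4.
Concept 3 vs Model S2: Concept 3 is ranked higher on 1+4 = 5 ballots, Model S2 on 4. Concept 3 wins 5–4.
Concept 3–Model V: Model V 8–1.
Concept 3 vs Model U: 4+1 = 5 for Concept 3, 4 for Model U — Concept 3 by 5–4.
Concept 2 vs Model S2: 9 to 0, Concept 2.
Concept 2 vs Model V: Concept 2 wins 5–4.
Concept 2 vs Model U: Model U, 5–4.
Model S2 vs Model V: Model S2 preferred on 1 ballot; Model V wins 8–1.
Model S2 vs Model U: 1 for Model S2, 8 for Model U — Model U by 8–1.
Model V vs Model U: Model V wins 8–1.
No design is unbeaten: Concept 3 loses to Concept 2; Concept 2 loses to Model U; Model S2 loses to Concept 3; Model V loses to Concept 2; Model U loses to Concept 3. In particular Concept 3 > Model U > Concept 2 > Concept 3 is a majority cycle — no Condorcet winner exists.

none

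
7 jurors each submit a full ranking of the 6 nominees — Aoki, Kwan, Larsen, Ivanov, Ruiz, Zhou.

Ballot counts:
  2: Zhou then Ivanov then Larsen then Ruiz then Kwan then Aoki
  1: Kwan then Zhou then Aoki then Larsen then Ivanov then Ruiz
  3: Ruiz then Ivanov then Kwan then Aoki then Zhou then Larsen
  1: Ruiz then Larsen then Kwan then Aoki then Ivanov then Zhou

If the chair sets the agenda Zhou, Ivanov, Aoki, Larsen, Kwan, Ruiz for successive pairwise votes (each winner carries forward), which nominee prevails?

Ruiz

Round 1: Zhou vs Ivanov — 3–4, Ivanov advances.
Round 2: Ivanov vs Aoki — 5–2, Ivanov advances.
Round 3: Ivanov vs Larsen — 5–2, Ivanov advances.
Round 4: Ivanov vs Kwan — 5–2, Ivanov advances.
Round 5: Ivanov vs Ruiz — 3–4, Ruiz advances.
The agenda winner is Ruiz.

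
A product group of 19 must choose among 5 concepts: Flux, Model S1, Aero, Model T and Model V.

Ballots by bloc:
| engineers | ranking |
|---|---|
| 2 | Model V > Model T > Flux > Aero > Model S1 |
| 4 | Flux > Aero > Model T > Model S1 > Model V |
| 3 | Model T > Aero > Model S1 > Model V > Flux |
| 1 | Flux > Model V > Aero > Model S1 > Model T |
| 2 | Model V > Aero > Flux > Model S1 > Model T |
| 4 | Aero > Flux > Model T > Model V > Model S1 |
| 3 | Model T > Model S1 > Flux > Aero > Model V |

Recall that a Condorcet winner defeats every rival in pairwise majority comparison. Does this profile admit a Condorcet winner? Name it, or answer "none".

Flux

Head-to-head results (19 engineers):
Flux vs Model S1: Flux wins 13–6.
Flux–Aero: Flux 10–9.
Flux–Model T: Flux 11–8.
Flux–Model V: Flux 12–7.
Model S1 vs Aero: Aero wins 16–3.
Model S1–Model T: Model T 16–3.
Model S1–Model V: Model S1 10–9.
Aero vs Model T: Aero, 11–8.
Aero vs Model V: Aero wins 14–5.
Model T–Model V: Model T 14–5.
Flux defeats every rival head-to-head and is the Condorcet winner.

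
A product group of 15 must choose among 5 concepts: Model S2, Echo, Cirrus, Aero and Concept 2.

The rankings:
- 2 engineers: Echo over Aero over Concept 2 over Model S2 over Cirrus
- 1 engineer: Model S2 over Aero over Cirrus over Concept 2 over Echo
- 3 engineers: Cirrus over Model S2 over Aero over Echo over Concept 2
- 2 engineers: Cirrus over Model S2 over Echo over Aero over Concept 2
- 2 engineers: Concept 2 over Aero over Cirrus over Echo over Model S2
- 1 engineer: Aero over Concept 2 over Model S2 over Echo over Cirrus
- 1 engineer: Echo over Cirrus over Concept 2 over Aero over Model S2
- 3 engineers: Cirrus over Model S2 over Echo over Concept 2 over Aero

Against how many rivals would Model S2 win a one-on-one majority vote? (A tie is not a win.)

3

Model S2 against each rival (15 engineers):
Model S2 vs Echo: 10 to 5, Model S2.
Model S2 vs Cirrus: Model S2 is ranked higher on 2+1+1 = 4 ballots, Cirrus on 11. Cirrus wins 11–4.
Model S2–Aero: Model S2 9–6.
Model S2 vs Concept 2: 9 to 6, Model S2.
Model S2 beats Echo, Aero, Concept 2; loses to Cirrus — 3 pairwise wins.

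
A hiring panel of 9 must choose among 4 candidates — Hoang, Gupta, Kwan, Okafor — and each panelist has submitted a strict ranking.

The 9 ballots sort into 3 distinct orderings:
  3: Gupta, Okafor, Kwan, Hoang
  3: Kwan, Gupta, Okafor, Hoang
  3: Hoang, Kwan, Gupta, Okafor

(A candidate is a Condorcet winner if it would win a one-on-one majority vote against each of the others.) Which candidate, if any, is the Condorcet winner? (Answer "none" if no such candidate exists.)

Pairwise majorities:
Hoang vs Gupta: Gupta wins 6–3.
Hoang vs Kwan: Kwan wins 6–3.
Hoang–Okafor: Okafor 6–3.
Gupta–Kwan: Kwan 6–3.
Gupta–Okafor: Gupta 9–0.
Kwan vs Okafor: Kwan, 6–3.
Kwan beats each of Hoang, Gupta, Okafor — Kwan is the Condorcet winner.

Kwan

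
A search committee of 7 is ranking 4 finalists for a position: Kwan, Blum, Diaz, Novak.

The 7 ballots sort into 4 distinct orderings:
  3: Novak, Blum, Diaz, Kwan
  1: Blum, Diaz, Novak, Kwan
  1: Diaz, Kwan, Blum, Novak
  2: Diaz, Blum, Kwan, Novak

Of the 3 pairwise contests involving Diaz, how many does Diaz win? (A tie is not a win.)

2

Diaz against each rival (7 committee members):
Diaz vs Kwan: 3+1+1+2 = 7 for Diaz, 0 for Kwan — Diaz by 7–0.
Diaz vs Blum: Blum wins 4–3.
Diaz–Novak: Diaz 4–3.
Diaz beats Kwan, Novak; loses to Blum — 2 pairwise wins.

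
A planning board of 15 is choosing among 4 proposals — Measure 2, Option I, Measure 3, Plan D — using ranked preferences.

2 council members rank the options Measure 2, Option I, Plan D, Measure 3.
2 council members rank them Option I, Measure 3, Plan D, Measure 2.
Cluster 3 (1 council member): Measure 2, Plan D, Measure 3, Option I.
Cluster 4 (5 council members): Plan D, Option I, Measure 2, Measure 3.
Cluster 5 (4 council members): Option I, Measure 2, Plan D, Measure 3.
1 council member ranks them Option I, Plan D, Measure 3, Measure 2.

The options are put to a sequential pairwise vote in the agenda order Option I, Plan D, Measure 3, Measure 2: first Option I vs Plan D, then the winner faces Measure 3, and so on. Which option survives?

Round 1: Option I vs Plan D — 9–6, Option I advances.
Round 2: Option I vs Measure 3 — 14–1, Option I advances.
Round 3: Option I vs Measure 2 — 12–3, Option I advances.
Option I survives the agenda.

Option I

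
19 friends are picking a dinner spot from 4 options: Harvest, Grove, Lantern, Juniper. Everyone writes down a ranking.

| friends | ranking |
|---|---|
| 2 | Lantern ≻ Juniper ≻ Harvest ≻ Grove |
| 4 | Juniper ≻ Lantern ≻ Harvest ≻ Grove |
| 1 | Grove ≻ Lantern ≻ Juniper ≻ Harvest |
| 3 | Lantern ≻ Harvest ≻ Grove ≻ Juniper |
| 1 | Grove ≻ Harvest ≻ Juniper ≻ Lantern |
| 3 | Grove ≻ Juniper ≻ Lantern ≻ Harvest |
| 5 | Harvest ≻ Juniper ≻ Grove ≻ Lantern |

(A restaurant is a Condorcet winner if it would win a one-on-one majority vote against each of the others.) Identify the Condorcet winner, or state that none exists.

Juniper

Pairwise majorities:
Harvest vs Grove: 14 to 5, Harvest.
Harvest vs Lantern: 1+5 = 6 for Harvest, 13 for Lantern — Lantern by 13–6.
Harvest vs Juniper: Harvest is ranked higher on 3+1+5 = 9 ballots, Juniper on 10. Juniper wins 10–9.
Grove vs Lantern: Grove is ranked higher on 1+1+3+5 = 10 ballots, Lantern on 9. Grove wins 10–9.
Grove vs Juniper: Grove is ranked higher on 1+3+1+3 = 8 ballots, Juniper on 11. Juniper wins 11–8.
Lantern vs Juniper: 6 to 13, Juniper.
Only Juniper has no losses; Juniper is the Condorcet winner.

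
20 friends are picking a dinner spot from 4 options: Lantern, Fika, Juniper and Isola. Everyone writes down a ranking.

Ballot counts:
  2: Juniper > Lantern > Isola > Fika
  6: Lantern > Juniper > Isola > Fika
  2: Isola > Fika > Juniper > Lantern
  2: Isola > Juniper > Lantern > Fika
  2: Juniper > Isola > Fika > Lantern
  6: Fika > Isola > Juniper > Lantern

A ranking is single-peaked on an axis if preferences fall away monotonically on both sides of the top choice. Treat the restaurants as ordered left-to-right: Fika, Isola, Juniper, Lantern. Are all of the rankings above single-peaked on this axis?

Axis positions: Fika=1, Isola=2, Juniper=3, Lantern=4.
Group 1 (peak Juniper at position 3): ranking walks positions 3-4-2-1, expanding outward from the peak — single-peaked.
Group 2 (peak Lantern at position 4): ranking walks positions 4-3-2-1, expanding outward from the peak — single-peaked.
Group 3 (peak Isola at position 2): ranking walks positions 2-1-3-4, expanding outward from the peak — single-peaked.
Group 4 (peak Isola at position 2): ranking walks positions 2-3-4-1, expanding outward from the peak — single-peaked.
Group 5 (peak Juniper at position 3): ranking walks positions 3-2-1-4, expanding outward from the peak — single-peaked.
Group 6 (peak Fika at position 1): ranking walks positions 1-2-3-4, expanding outward from the peak — single-peaked.
Every ranking is single-peaked on this axis.

yes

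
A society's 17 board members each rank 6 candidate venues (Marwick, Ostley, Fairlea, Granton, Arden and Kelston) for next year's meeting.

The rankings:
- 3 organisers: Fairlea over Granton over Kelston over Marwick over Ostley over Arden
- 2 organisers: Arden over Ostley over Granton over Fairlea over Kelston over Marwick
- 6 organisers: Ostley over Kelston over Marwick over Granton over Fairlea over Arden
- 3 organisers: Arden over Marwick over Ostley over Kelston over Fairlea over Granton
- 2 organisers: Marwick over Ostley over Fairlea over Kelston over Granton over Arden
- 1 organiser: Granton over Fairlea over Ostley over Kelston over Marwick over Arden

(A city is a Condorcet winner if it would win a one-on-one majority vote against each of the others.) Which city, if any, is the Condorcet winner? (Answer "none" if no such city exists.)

Pairwise majorities:
Marwick vs Ostley: Ostley, 9–8.
Marwick vs Fairlea: Marwick is ranked higher on 6+3+2 = 11 ballots, Fairlea on 6. Marwick wins 11–6.
Marwick vs Granton: Marwick wins 11–6.
Marwick vs Arden: 12 to 5, Marwick.
Marwick vs Kelston: Kelston, 12–5.
Ostley vs Fairlea: 2+6+3+2 = 13 for Ostley, 4 for Fairlea — Ostley by 13–4.
Ostley vs Granton: 2+6+3+2 = 13 for Ostley, 4 for Granton — Ostley by 13–4.
Ostley vs Arden: 3+6+2+1 = 12 for Ostley, 5 for Arden — Ostley by 12–5.
Ostley vs Kelston: Ostley wins 14–3.
Fairlea vs Granton: Granton, 9–8.
Fairlea vs Arden: 12 to 5, Fairlea.
Fairlea vs Kelston: 3+2+2+1 = 8 for Fairlea, 9 for Kelston — Kelston by 9–8.
Granton–Arden: Granton 12–5.
Granton–Kelston: Kelston 11–6.
Arden vs Kelston: Kelston, 12–5.
Only Ostley has no losses; Ostley is the Condorcet winner.

Ostley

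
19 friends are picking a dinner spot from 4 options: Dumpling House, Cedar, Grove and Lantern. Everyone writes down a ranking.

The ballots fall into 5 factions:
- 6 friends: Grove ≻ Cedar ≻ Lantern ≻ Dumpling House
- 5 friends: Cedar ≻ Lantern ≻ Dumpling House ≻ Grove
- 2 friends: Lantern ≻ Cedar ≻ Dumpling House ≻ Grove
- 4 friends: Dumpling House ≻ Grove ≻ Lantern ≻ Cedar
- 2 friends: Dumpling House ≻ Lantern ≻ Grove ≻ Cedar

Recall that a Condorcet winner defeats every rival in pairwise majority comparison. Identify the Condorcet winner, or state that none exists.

Check each pair by majority over 19 ballots:
Dumpling House–Cedar: Cedar 13–6.
Dumpling House vs Grove: Dumpling House, 13–6.
Dumpling House vs Lantern: Lantern wins 13–6.
Cedar vs Grove: Grove wins 12–7.
Cedar vs Lantern: Cedar wins 11–8.
Grove vs Lantern: Grove, 10–9.
Every restaurant loses at least once (Dumpling House loses to Cedar; Cedar loses to Grove; Grove loses to Dumpling House; Lantern loses to Cedar). The majority relation contains the cycle Dumpling House > Grove > Cedar > Dumpling House, so there is no Condorcet winner.

none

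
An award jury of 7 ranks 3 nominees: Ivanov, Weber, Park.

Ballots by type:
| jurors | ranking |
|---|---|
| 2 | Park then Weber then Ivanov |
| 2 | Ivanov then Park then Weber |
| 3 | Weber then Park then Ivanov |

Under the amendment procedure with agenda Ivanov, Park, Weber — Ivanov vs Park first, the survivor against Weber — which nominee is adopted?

Round 1: Ivanov vs Park — 2–5, Park advances.
Round 2: Park vs Weber — 4–3, Park advances.
The agenda winner is Park.

Park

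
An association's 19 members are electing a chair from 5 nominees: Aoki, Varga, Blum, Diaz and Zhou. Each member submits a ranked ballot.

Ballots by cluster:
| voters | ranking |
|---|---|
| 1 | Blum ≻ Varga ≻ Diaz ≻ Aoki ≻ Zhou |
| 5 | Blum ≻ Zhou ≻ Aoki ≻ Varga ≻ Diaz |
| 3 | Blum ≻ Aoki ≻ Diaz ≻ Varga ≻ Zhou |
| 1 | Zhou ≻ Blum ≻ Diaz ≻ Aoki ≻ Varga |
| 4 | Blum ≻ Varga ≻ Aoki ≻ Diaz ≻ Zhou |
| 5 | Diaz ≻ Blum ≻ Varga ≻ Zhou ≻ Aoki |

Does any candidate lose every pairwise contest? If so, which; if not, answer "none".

none

Head-to-head results (19 voters):
Aoki–Varga: Varga 10–9.
Aoki vs Blum: Blum wins 19–0.
Aoki vs Diaz: Aoki wins 12–7.
Aoki vs Zhou: 1+3+4 = 8 for Aoki, 11 for Zhou — Zhou by 11–8.
Varga vs Blum: Blum, 19–0.
Varga vs Diaz: Varga preferred on 1+5+4 = 10 ballots; Varga wins 10–9.
Varga vs Zhou: Varga wins 13–6.
Blum vs Diaz: 1+5+3+1+4 = 14 for Blum, 5 for Diaz — Blum by 14–5.
Blum vs Zhou: 1+5+3+4+5 = 18 for Blum, 1 for Zhou — Blum by 18–1.
Diaz vs Zhou: Diaz preferred on 1+3+4+5 = 13 ballots; Diaz wins 13–6.
Every candidate wins at least one matchup (Aoki beats Diaz; Varga beats Aoki; Blum beats Aoki; Diaz beats Zhou; Zhou beats Aoki), so there is no Condorcet loser.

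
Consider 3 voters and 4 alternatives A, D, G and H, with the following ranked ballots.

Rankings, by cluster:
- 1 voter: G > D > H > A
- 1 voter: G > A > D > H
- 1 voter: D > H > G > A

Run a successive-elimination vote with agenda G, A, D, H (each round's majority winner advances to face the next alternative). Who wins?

Round 1: G vs A — 3–0, G advances.
Round 2: G vs D — 2–1, G advances.
Round 3: G vs H — 2–1, G advances.
The agenda winner is G.

G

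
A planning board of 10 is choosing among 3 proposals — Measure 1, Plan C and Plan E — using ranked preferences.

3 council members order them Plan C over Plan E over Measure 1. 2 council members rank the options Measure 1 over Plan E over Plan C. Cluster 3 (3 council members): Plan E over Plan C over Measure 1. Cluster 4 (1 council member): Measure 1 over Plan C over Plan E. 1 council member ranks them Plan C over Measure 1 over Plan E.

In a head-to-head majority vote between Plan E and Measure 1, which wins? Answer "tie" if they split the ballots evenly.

Plan E

Ballots ranking Plan E above Measure 1: 3 + 3 = 6.
Ballots ranking Measure 1 above Plan E: 10 − 6 = 4.
Plan E wins the head-to-head 6–4.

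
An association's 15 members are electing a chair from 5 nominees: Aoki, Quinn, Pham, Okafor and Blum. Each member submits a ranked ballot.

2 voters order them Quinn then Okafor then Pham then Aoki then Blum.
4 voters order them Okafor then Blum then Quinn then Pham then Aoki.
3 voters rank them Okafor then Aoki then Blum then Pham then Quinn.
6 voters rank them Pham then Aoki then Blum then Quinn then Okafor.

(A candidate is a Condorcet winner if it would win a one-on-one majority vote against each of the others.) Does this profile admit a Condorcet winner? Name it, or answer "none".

none

Pairwise majorities:
Aoki–Quinn: Aoki 9–6.
Aoki vs Pham: 3 for Aoki, 12 for Pham — Pham by 12–3.
Aoki vs Okafor: 6 to 9, Okafor.
Aoki vs Blum: Aoki, 11–4.
Quinn vs Pham: Pham wins 9–6.
Quinn–Okafor: Quinn 8–7.
Quinn vs Blum: Quinn is ranked higher on 2 ballots, Blum on 13. Blum wins 13–2.
Pham vs Okafor: 6 for Pham, 9 for Okafor — Okafor by 9–6.
Pham vs Blum: 2+6 = 8 for Pham, 7 for Blum — Pham by 8–7.
Okafor–Blum: Okafor 9–6.
Each candidate drops at least one matchup (Aoki loses to Pham; Quinn loses to Aoki; Pham loses to Okafor; Okafor loses to Quinn; Blum loses to Aoki); the cycle Aoki beats Quinn beats Okafor beats Aoki rules out a Condorcet winner.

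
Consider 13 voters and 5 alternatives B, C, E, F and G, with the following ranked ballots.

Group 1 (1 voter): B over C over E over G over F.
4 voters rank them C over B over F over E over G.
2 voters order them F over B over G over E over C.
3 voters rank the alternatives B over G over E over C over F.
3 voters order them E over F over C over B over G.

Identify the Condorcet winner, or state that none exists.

Pairwise majorities:
B vs C: 6 to 7, C.
B vs E: 1+4+2+3 = 10 for B, 3 for E — B by 10–3.
B vs F: 8 to 5, B.
B vs G: 13 to 0, B.
C vs E: 5 to 8, E.
C vs F: 8 to 5, C.
C vs G: 8 to 5, C.
E vs F: 7 to 6, E.
E vs G: 1+4+3 = 8 for E, 5 for G — E by 8–5.
F vs G: F preferred on 4+2+3 = 9 ballots; F wins 9–4.
No alternative is unbeaten: B loses to C; C loses to E; E loses to B; F loses to B; G loses to B. In particular B → E → C → B is a majority cycle — no Condorcet winner exists.

none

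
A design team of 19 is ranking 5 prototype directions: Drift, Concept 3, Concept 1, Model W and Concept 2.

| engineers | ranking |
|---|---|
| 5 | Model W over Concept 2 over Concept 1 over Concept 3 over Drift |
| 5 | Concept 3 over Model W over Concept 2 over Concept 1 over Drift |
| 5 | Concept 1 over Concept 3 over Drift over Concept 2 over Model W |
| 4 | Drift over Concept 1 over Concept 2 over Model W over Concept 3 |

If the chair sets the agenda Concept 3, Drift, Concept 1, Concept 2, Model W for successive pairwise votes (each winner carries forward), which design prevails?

Model W

Round 1: Concept 3 vs Drift — 15–4, Concept 3 advances.
Round 2: Concept 3 vs Concept 1 — 5–14, Concept 1 advances.
Round 3: Concept 1 vs Concept 2 — 9–10, Concept 2 advances.
Round 4: Concept 2 vs Model W — 9–10, Model W advances.
The agenda winner is Model W.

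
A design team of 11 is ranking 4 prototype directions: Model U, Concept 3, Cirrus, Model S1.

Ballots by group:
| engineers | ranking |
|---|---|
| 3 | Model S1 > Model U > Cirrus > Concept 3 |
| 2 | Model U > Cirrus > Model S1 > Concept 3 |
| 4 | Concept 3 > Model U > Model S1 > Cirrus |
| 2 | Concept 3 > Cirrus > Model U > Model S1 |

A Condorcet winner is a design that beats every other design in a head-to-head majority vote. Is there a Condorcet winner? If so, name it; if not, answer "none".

Concept 3

Head-to-head results (11 engineers):
Model U–Concept 3: Concept 3 6–5.
Model U vs Cirrus: Model U wins 9–2.
Model U vs Model S1: Model U, 8–3.
Concept 3 vs Cirrus: Concept 3, 6–5.
Concept 3 vs Model S1: Concept 3 wins 6–5.
Cirrus vs Model S1: Model S1, 7–4.
Only Concept 3 has no losses; Concept 3 is the Condorcet winner.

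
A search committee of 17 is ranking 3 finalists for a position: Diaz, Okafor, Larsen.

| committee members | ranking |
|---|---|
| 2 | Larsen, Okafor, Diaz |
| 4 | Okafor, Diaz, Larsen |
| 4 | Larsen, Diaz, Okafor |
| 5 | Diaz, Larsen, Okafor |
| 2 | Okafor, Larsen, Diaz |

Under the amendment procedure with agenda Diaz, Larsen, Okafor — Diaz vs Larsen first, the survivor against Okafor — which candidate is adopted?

Round 1: Diaz vs Larsen — 9–8, Diaz advances.
Round 2: Diaz vs Okafor — 9–8, Diaz advances.
The agenda winner is Diaz.

Diaz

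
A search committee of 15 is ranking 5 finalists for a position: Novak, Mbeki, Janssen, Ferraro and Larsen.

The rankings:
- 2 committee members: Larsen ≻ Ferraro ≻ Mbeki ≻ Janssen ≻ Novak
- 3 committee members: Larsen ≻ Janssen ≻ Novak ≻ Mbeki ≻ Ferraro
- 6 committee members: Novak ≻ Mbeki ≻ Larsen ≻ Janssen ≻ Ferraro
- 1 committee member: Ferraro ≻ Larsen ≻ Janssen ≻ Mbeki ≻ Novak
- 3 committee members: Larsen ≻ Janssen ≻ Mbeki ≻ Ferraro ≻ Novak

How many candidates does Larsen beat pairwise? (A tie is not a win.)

Larsen against each rival (15 committee members):
Larsen–Novak: Larsen 9–6.
Larsen–Mbeki: Larsen 9–6.
Larsen–Janssen: Larsen 15–0.
Larsen vs Ferraro: Larsen, 14–1.
Larsen beats Novak, Mbeki, Janssen, Ferraro — 4 pairwise wins.

4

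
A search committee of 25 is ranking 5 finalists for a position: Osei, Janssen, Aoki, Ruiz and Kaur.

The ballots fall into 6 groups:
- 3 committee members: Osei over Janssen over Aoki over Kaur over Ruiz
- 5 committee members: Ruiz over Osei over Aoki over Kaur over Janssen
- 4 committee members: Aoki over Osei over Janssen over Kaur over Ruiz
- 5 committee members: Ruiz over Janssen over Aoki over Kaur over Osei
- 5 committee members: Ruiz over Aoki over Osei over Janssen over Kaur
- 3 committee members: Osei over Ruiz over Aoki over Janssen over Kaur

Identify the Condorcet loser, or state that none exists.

Kaur

Pairwise majorities:
Osei vs Janssen: Osei is ranked higher on 3+5+4+5+3 = 20 ballots, Janssen on 5. Osei wins 20–5.
Osei–Aoki: Aoki 14–11.
Osei vs Ruiz: Ruiz, 15–10.
Osei–Kaur: Osei 20–5.
Janssen–Aoki: Aoki 17–8.
Janssen vs Ruiz: Janssen preferred on 3+4 = 7 ballots; Ruiz wins 18–7.
Janssen vs Kaur: 3+4+5+5+3 = 20 for Janssen, 5 for Kaur — Janssen by 20–5.
Aoki vs Ruiz: Aoki is ranked higher on 3+4 = 7 ballots, Ruiz on 18. Ruiz wins 18–7.
Aoki vs Kaur: Aoki wins 25–0.
Ruiz vs Kaur: Ruiz, 18–7.
Only Kaur has no wins; Kaur is the Condorcet loser.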